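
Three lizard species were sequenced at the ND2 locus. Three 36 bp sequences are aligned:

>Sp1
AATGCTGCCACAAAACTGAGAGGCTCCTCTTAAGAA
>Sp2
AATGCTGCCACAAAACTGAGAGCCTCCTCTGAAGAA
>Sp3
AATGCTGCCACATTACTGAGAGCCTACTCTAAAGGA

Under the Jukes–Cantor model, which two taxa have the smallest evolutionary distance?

Sp1 and Sp2

Sp1–Sp2: 2/36 differ, p = 0.056, d = 0.058.
Sp1–Sp3: 6/36 differ, p = 0.167, d = 0.188.
Sp2–Sp3: 5/36 differ, p = 0.139, d = 0.154.
The smallest distance is between Sp1 and Sp2.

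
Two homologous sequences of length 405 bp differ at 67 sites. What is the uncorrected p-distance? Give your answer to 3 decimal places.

p = 67/405 = 0.165432… ≈ 0.165 (to 3 d.p.).

0.165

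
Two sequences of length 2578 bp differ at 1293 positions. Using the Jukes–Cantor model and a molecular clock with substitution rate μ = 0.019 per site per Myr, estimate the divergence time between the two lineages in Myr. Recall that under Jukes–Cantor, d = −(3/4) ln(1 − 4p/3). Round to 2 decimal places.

21.81

p = 1293/2578 ≈ 0.501552.
d = −(3/4) ln(1 − 4p/3) = −0.75 ln(1 − 0.668736) = −0.75 ln(0.331264)
  = −0.75 × (-1.104840) = 0.828630 substitutions/site.
Under a molecular clock d = 2μt, so t = d/(2μ) = 0.828630 / (2 × 0.019) = 21.81 Myr.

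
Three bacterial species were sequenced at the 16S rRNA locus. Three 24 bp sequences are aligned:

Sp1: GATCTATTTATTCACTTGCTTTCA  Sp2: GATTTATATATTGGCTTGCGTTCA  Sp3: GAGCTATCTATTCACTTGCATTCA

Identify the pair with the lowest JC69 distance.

Sp1–Sp2: 5/24 differ, p = 0.208, d = 0.244.
Sp1–Sp3: 3/24 differ, p = 0.125, d = 0.137.
Sp2–Sp3: 6/24 differ, p = 0.250, d = 0.304.
The smallest distance is between Sp1 and Sp3.

Sp1 and Sp3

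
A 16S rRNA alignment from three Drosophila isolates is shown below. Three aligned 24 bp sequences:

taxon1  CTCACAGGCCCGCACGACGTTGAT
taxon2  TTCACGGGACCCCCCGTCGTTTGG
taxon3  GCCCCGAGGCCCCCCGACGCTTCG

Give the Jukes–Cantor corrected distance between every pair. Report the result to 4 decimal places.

taxon1–taxon2: 9/24 sites differ → p = 0.375, d = −0.75 ln(1 − 0.5) = 0.519860 ≈ 0.5199.
taxon1–taxon3: 12/24 sites differ → p = 0.5, d = −0.75 ln(1 − 0.666667) = 0.823960 ≈ 0.8240.
taxon2–taxon3: 8/24 sites differ → p ≈ 0.333333, d = −0.75 ln(1 − 0.444444) = 0.440839 ≈ 0.4408.

d(taxon1,taxon2) = 0.5199, d(taxon1,taxon3) = 0.8240, d(taxon2,taxon3) = 0.4408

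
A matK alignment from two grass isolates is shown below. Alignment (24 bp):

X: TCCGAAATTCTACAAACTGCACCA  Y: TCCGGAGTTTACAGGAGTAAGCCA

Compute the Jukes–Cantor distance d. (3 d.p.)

The sequences differ at 12 of 24 sites, so p = 12/24 = 0.5.
d = −(3/4) ln(1 − 4p/3) = −0.75 ln(1 − 0.666667) = −0.75 ln(0.333333)
  = −0.75 × (-1.098613) = 0.823960 substitutions/site.

0.824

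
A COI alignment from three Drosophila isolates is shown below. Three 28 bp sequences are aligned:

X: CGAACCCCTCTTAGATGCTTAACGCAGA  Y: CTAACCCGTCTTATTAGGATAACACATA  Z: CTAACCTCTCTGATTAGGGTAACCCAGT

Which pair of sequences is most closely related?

Y and Z

X–Y: 9/28 differ, p = 0.321, d = 0.420.
X–Z: 10/28 differ, p = 0.357, d = 0.485.
Y–Z: 7/28 differ, p = 0.250, d = 0.304.
The smallest distance is between Y and Z.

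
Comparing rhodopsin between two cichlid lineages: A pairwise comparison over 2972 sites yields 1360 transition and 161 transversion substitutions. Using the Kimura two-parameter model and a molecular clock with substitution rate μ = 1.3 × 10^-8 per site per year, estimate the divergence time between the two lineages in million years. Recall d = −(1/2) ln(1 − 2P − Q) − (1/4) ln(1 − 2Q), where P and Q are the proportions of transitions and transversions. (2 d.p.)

68.14

P = 1360/2972 ≈ 0.457604 and Q = 161/2972 ≈ 0.054172.
Under the Kimura two-parameter model, d = −½ ln(1 − 2P − Q) − ¼ ln(1 − 2Q).
1 − 2P − Q = 0.03062, giving −½ ln(0.03062) = 1.743051.
1 − 2Q = 0.891656, giving −¼ ln(0.891656) = 0.028669.
d = 1.743051 + 0.028669 = 1.771720.
Under a molecular clock d = 2μt, so t = d/(2μ) = 1.771720 / (2 × 1.3 × 10^-8) = 68.14 million years.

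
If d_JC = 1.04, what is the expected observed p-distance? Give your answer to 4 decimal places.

0.5626

p = (3/4)(1 − e^(−4d/3)) = 0.75 × (1 − e^(-1.386667)) = 0.75 × (1 − 0.249907) = 0.562570.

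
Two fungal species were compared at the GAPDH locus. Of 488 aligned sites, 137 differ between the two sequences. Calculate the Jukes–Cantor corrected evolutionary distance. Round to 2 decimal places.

p = 137/488 ≈ 0.280738.
d = −(3/4) ln(1 − 4p/3) = −0.75 ln(1 − 0.374317) = −0.75 ln(0.625683)
  = −0.75 × (-0.468911) = 0.351683 substitutions/site.

0.35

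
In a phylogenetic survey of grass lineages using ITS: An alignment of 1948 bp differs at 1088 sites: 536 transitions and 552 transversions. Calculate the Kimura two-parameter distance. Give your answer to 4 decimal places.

1.1060

P = 536/1948 ≈ 0.275154 and Q = 552/1948 ≈ 0.283368.
Under the Kimura two-parameter model, d = −½ ln(1 − 2P − Q) − ¼ ln(1 − 2Q).
1 − 2P − Q = 0.166324, giving −½ ln(0.166324) = 0.896909.
1 − 2Q = 0.433264, giving −¼ ln(0.433264) = 0.209102.
d = 0.896909 + 0.209102 = 1.106011.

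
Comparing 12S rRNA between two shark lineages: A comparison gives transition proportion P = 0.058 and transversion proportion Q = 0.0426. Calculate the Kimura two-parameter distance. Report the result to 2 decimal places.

Under the Kimura two-parameter model, d = −½ ln(1 − 2P − Q) − ¼ ln(1 − 2Q).
1 − 2P − Q = 0.8414, giving −½ ln(0.8414) = 0.086344.
1 − 2Q = 0.9148, giving −¼ ln(0.9148) = 0.022262.
d = 0.086344 + 0.022262 = 0.108606.

0.11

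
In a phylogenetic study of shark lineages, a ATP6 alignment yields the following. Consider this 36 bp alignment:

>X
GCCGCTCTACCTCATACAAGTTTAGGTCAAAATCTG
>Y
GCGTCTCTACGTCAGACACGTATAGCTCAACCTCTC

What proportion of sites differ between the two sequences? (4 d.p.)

The sequences differ at 10 of 36 positions (sites 3, 4, 11, 15, 19, 22, 26, 31, 32, 36).
p = 10/36 = 0.277777… ≈ 0.2778 (to 4 d.p.).

0.2778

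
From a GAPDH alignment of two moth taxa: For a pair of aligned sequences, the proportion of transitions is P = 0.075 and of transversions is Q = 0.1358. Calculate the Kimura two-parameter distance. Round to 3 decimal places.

Under the Kimura two-parameter model, d = −½ ln(1 − 2P − Q) − ¼ ln(1 − 2Q).
1 − 2P − Q = 0.7142, giving −½ ln(0.7142) = 0.168296.
1 − 2Q = 0.7284, giving −¼ ln(0.7284) = 0.079226.
d = 0.168296 + 0.079226 = 0.247522.

0.248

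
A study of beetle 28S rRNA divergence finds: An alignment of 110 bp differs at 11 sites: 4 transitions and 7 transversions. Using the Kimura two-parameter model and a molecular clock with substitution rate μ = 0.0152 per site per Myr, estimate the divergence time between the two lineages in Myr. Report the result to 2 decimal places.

P = 4/110 ≈ 0.036364 and Q = 7/110 ≈ 0.063636.
Under the Kimura two-parameter model, d = −½ ln(1 − 2P − Q) − ¼ ln(1 − 2Q).
1 − 2P − Q = 0.863636, giving −½ ln(0.863636) = 0.073302.
1 − 2Q = 0.872728, giving −¼ ln(0.872728) = 0.034033.
d = 0.073302 + 0.034033 = 0.107335.
Under a molecular clock d = 2μt, so t = d/(2μ) = 0.107335 / (2 × 0.0152) = 3.53 Myr.

3.53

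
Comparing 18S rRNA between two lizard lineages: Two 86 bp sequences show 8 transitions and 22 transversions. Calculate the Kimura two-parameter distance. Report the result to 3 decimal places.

P = 8/86 ≈ 0.093023 and Q = 22/86 ≈ 0.255814.
Under the Kimura two-parameter model, d = −½ ln(1 − 2P − Q) − ¼ ln(1 − 2Q).
1 − 2P − Q = 0.55814, giving −½ ln(0.55814) = 0.291573.
1 − 2Q = 0.488372, giving −¼ ln(0.488372) = 0.179169.
d = 0.291573 + 0.179169 = 0.470742.

0.471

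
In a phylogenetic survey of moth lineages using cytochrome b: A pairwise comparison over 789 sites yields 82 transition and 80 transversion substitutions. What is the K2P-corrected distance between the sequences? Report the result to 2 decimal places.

P = 82/789 ≈ 0.103929 and Q = 80/789 ≈ 0.101394.
Under the Kimura two-parameter model, d = −½ ln(1 − 2P − Q) − ¼ ln(1 − 2Q).
1 − 2P − Q = 0.690748, giving −½ ln(0.690748) = 0.184990.
1 − 2Q = 0.797212, giving −¼ ln(0.797212) = 0.056659.
d = 0.184990 + 0.056659 = 0.241649.

0.24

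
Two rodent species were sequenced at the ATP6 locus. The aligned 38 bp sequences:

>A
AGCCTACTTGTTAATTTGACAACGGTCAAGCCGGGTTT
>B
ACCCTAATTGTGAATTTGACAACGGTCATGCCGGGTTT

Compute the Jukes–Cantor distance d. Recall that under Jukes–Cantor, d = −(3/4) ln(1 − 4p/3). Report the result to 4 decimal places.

0.1134

The sequences differ at 4 of 38 sites (2, 7, 12, 29), so p = 4/38 ≈ 0.105263.
d = −(3/4) ln(1 − 4p/3) = −0.75 ln(1 − 0.140351) = −0.75 ln(0.859649)
  = −0.75 × (-0.151231) = 0.113423 substitutions/site.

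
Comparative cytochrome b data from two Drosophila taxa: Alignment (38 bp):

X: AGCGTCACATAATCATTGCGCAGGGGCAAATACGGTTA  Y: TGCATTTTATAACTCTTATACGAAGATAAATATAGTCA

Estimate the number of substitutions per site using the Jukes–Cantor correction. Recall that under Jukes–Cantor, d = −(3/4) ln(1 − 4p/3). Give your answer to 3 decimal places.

The sequences differ at 19 of 38 sites, so p = 19/38 = 0.5.
d = −(3/4) ln(1 − 4p/3) = −0.75 ln(1 − 0.666667) = −0.75 ln(0.333333)
  = −0.75 × (-1.098613) = 0.823960 substitutions/site.

0.824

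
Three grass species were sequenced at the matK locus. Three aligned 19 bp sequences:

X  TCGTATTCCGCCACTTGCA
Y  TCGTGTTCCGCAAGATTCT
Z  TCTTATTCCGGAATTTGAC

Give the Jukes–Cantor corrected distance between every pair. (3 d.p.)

d(X,Y) = 0.410, d(X,Z) = 0.410, d(Y,Z) = 0.618

X–Y: 6/19 sites differ → p ≈ 0.315789, d = −0.75 ln(1 − 0.421052) = 0.409907 ≈ 0.410.
X–Z: 6/19 sites differ → p ≈ 0.315789, d = −0.75 ln(1 − 0.421052) = 0.409907 ≈ 0.410.
Y–Z: 8/19 sites differ → p ≈ 0.421053, d = −0.75 ln(1 − 0.561404) = 0.618132 ≈ 0.618.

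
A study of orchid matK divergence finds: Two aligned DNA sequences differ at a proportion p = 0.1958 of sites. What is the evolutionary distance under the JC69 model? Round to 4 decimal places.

0.2269

d = −(3/4) ln(1 − 4p/3) = −0.75 ln(1 − 0.261067) = −0.75 ln(0.738933)
  = −0.75 × (-0.302548) = 0.226911 substitutions/site.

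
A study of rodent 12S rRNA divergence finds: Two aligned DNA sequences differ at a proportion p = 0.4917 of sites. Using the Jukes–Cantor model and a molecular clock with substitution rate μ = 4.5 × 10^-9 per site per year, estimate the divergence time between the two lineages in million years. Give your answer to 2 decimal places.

88.83

d = −(3/4) ln(1 − 4p/3) = −0.75 ln(1 − 0.6556) = −0.75 ln(0.3444)
  = −0.75 × (-1.065952) = 0.799464 substitutions/site.
Under a molecular clock d = 2μt, so t = d/(2μ) = 0.799464 / (2 × 4.5 × 10^-9) = 88.83 million years.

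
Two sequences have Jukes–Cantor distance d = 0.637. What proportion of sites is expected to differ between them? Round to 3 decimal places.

0.429

p = (3/4)(1 − e^(−4d/3)) = 0.75 × (1 − e^(-0.849333)) = 0.75 × (1 − 0.427700) = 0.429225.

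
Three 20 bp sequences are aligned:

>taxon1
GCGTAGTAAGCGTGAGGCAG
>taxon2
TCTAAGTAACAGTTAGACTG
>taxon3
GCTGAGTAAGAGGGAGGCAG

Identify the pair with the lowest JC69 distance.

taxon1 and taxon3

taxon1–taxon2: 8/20 differ, p = 0.400, d = 0.572.
taxon1–taxon3: 4/20 differ, p = 0.200, d = 0.233.
taxon2–taxon3: 7/20 differ, p = 0.350, d = 0.471.
The smallest distance is between taxon1 and taxon3.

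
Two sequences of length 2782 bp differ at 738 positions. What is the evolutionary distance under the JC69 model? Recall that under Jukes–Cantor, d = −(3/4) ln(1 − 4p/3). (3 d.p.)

0.327

p = 738/2782 ≈ 0.265277.
d = −(3/4) ln(1 − 4p/3) = −0.75 ln(1 − 0.353703) = −0.75 ln(0.646297)
  = −0.75 × (-0.436496) = 0.327372 substitutions/site.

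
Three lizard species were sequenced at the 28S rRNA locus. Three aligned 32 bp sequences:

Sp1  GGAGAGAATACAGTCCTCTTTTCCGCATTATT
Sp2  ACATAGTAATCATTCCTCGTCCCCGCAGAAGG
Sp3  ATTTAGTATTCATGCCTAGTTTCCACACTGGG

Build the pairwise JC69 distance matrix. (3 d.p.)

Sp1–Sp2: 14/32 sites differ → p = 0.4375, d = −0.75 ln(1 − 0.583333) = 0.656601 ≈ 0.657.
Sp1–Sp3: 15/32 sites differ → p = 0.46875, d = −0.75 ln(1 − 0.625) = 0.735622 ≈ 0.736.
Sp2–Sp3: 11/32 sites differ → p = 0.34375, d = −0.75 ln(1 − 0.458333) = 0.459828 ≈ 0.460.

d(Sp1,Sp2) = 0.657, d(Sp1,Sp3) = 0.736, d(Sp2,Sp3) = 0.460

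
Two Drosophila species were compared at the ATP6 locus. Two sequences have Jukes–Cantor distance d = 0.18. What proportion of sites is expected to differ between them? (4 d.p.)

p = (3/4)(1 − e^(−4d/3)) = 0.75 × (1 − e^(-0.24)) = 0.75 × (1 − 0.786628) = 0.160029.

0.1600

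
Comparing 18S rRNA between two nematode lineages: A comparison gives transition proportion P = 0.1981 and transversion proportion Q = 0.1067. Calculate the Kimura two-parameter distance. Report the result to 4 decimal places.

0.4095

Under the Kimura two-parameter model, d = −½ ln(1 − 2P − Q) − ¼ ln(1 − 2Q).
1 − 2P − Q = 0.4971, giving −½ ln(0.4971) = 0.349482.
1 − 2Q = 0.7866, giving −¼ ln(0.7866) = 0.060009.
d = 0.349482 + 0.060009 = 0.409491.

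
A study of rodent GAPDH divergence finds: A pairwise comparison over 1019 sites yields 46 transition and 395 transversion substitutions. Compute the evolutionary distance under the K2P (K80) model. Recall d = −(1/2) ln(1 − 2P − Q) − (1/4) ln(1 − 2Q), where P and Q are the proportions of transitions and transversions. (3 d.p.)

0.698

P = 46/1019 ≈ 0.045142 and Q = 395/1019 ≈ 0.387635.
Under the Kimura two-parameter model, d = −½ ln(1 − 2P − Q) − ¼ ln(1 − 2Q).
1 − 2P − Q = 0.522081, giving −½ ln(0.522081) = 0.324966.
1 − 2Q = 0.22473, giving −¼ ln(0.22473) = 0.373214.
d = 0.324966 + 0.373214 = 0.698180.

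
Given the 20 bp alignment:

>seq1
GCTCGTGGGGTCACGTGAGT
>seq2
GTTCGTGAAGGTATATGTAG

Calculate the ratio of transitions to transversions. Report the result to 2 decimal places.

2.33

Transitions are A↔G and C↔T; transversions are all other mismatches.
Transitions: 7. Transversions: 3.
R = 7/3 = 2.333333… ≈ 2.33 (to 2 d.p.).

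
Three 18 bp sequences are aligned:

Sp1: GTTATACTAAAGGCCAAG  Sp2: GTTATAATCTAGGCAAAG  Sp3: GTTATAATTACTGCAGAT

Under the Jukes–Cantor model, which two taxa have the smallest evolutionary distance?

Sp1 and Sp2

Sp1–Sp2: 4/18 differ, p = 0.222, d = 0.264.
Sp1–Sp3: 7/18 differ, p = 0.389, d = 0.548.
Sp2–Sp3: 6/18 differ, p = 0.333, d = 0.441.
The smallest distance is between Sp1 and Sp2.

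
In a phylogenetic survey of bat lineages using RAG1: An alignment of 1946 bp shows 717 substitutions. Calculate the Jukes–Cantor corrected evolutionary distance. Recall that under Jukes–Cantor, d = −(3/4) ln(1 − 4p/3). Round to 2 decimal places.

p = 717/1946 ≈ 0.368448.
d = −(3/4) ln(1 − 4p/3) = −0.75 ln(1 − 0.491264) = −0.75 ln(0.508736)
  = −0.75 × (-0.675826) = 0.506870 substitutions/site.

0.51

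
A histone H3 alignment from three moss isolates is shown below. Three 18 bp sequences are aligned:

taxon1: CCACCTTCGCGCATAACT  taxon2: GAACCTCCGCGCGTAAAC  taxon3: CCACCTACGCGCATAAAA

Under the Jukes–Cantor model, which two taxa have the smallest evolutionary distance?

taxon1 and taxon3

taxon1–taxon2: 6/18 differ, p = 0.333, d = 0.441.
taxon1–taxon3: 3/18 differ, p = 0.167, d = 0.188.
taxon2–taxon3: 5/18 differ, p = 0.278, d = 0.347.
The smallest distance is between taxon1 and taxon3.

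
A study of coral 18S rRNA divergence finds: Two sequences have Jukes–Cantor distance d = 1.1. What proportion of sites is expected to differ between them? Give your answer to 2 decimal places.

0.58

p = (3/4)(1 − e^(−4d/3)) = 0.75 × (1 − e^(-1.466667)) = 0.75 × (1 − 0.230693) = 0.576980.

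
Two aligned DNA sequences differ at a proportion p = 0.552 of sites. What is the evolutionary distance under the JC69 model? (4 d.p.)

0.9989

d = −(3/4) ln(1 − 4p/3) = −0.75 ln(1 − 0.736) = −0.75 ln(0.264)
  = −0.75 × (-1.331806) = 0.998855 substitutions/site.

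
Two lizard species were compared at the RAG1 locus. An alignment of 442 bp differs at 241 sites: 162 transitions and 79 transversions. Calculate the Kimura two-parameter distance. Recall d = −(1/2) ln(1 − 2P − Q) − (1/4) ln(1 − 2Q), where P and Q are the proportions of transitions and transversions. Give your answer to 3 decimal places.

P = 162/442 ≈ 0.366516 and Q = 79/442 ≈ 0.178733.
Under the Kimura two-parameter model, d = −½ ln(1 − 2P − Q) − ¼ ln(1 − 2Q).
1 − 2P − Q = 0.088235, giving −½ ln(0.088235) = 1.213876.
1 − 2Q = 0.642534, giving −¼ ln(0.642534) = 0.110584.
d = 1.213876 + 0.110584 = 1.324460.

1.324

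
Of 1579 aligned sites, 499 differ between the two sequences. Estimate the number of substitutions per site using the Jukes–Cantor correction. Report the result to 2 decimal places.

0.41

p = 499/1579 ≈ 0.316023.
d = −(3/4) ln(1 − 4p/3) = −0.75 ln(1 − 0.421364) = −0.75 ln(0.578636)
  = −0.75 × (-0.547082) = 0.410312 substitutions/site.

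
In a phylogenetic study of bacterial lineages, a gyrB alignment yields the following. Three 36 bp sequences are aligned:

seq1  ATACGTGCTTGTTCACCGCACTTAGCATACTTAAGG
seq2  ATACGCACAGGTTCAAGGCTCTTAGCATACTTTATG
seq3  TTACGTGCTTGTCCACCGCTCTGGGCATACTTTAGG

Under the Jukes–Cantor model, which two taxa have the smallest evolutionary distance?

seq1–seq2: 9/36 differ, p = 0.250, d = 0.304.
seq1–seq3: 6/36 differ, p = 0.167, d = 0.188.
seq2–seq3: 11/36 differ, p = 0.306, d = 0.392.
The smallest distance is between seq1 and seq3.

seq1 and seq3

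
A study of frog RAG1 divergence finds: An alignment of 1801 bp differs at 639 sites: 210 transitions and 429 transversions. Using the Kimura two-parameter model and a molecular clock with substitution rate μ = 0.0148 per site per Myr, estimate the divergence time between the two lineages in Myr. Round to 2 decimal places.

P = 210/1801 ≈ 0.116602 and Q = 429/1801 ≈ 0.238201.
Under the Kimura two-parameter model, d = −½ ln(1 − 2P − Q) − ¼ ln(1 − 2Q).
1 − 2P − Q = 0.528595, giving −½ ln(0.528595) = 0.318766.
1 − 2Q = 0.523598, giving −¼ ln(0.523598) = 0.161758.
d = 0.318766 + 0.161758 = 0.480524.
Under a molecular clock d = 2μt, so t = d/(2μ) = 0.480524 / (2 × 0.0148) = 16.23 Myr.

16.23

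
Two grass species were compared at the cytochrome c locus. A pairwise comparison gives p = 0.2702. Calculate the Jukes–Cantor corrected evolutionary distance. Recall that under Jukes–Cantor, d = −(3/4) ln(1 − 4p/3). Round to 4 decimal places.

d = −(3/4) ln(1 − 4p/3) = −0.75 ln(1 − 0.360267) = −0.75 ln(0.639733)
  = −0.75 × (-0.446704) = 0.335028 substitutions/site.

0.3350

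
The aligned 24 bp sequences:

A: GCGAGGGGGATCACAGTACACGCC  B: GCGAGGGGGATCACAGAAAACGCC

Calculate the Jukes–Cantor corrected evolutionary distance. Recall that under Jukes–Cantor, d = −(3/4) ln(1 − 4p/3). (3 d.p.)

The sequences differ at 2 of 24 sites (17, 19), so p = 2/24 ≈ 0.083333.
d = −(3/4) ln(1 − 4p/3) = −0.75 ln(1 − 0.111111) = −0.75 ln(0.888889)
  = −0.75 × (-0.117783) = 0.088337 substitutions/site.

0.088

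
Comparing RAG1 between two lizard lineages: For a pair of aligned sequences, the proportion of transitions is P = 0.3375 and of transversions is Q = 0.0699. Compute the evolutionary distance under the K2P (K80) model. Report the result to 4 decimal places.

Under the Kimura two-parameter model, d = −½ ln(1 − 2P − Q) − ¼ ln(1 − 2Q).
1 − 2P − Q = 0.2551, giving −½ ln(0.2551) = 0.683050.
1 − 2Q = 0.8602, giving −¼ ln(0.8602) = 0.037648.
d = 0.683050 + 0.037648 = 0.720698.

0.7207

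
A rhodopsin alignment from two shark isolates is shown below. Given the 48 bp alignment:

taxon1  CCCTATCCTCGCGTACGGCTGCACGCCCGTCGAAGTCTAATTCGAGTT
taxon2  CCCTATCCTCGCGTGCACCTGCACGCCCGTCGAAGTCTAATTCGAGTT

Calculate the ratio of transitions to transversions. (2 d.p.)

2.00

Transitions are A↔G and C↔T; transversions are all other mismatches.
Transitions: 2. Transversions: 1.
R = 2/1 = 2.00.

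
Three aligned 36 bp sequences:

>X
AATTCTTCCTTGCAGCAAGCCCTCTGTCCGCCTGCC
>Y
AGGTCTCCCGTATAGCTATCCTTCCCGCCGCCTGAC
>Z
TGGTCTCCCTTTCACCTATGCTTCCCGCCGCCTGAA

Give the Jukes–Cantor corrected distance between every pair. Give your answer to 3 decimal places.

X–Y: 13/36 sites differ → p ≈ 0.361111, d = −0.75 ln(1 − 0.481481) = 0.492584 ≈ 0.493.
X–Z: 15/36 sites differ → p ≈ 0.416667, d = −0.75 ln(1 − 0.555556) = 0.608198 ≈ 0.608.
Y–Z: 7/36 sites differ → p ≈ 0.194444, d = −0.75 ln(1 − 0.259259) = 0.225078 ≈ 0.225.

d(X,Y) = 0.493, d(X,Z) = 0.608, d(Y,Z) = 0.225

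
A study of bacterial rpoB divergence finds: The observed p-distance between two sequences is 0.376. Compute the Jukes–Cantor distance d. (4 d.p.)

0.5219

d = −(3/4) ln(1 − 4p/3) = −0.75 ln(1 − 0.501333) = −0.75 ln(0.498667)
  = −0.75 × (-0.695817) = 0.521863 substitutions/site.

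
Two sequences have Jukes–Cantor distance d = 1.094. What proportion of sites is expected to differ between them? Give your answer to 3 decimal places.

p = (3/4)(1 − e^(−4d/3)) = 0.75 × (1 − e^(-1.458667)) = 0.75 × (1 − 0.232546) = 0.575591.

0.576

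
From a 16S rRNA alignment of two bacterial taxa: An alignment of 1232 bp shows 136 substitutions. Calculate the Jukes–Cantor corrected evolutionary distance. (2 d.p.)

0.12

p = 136/1232 ≈ 0.11039.
d = −(3/4) ln(1 − 4p/3) = −0.75 ln(1 − 0.147187) = −0.75 ln(0.852813)
  = −0.75 × (-0.159215) = 0.119411 substitutions/site.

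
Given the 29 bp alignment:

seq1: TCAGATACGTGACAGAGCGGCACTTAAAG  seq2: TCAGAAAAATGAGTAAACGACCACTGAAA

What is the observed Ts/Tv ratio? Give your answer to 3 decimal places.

1.167

Transitions are A↔G and C↔T; transversions are all other mismatches.
Transitions: 7. Transversions: 6.
R = 7/6 = 1.166666… ≈ 1.167 (to 3 d.p.).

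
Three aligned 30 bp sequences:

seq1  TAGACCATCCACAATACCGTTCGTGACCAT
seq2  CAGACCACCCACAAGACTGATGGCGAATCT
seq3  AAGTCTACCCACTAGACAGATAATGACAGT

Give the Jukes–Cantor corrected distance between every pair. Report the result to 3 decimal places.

d(seq1,seq2) = 0.441, d(seq1,seq3) = 0.572, d(seq2,seq3) = 0.503

seq1–seq2: 10/30 sites differ → p ≈ 0.333333, d = −0.75 ln(1 − 0.444444) = 0.440839 ≈ 0.441.
seq1–seq3: 12/30 sites differ → p = 0.4, d = −0.75 ln(1 − 0.533333) = 0.571605 ≈ 0.572.
seq2–seq3: 11/30 sites differ → p ≈ 0.366667, d = −0.75 ln(1 − 0.488889) = 0.503376 ≈ 0.503.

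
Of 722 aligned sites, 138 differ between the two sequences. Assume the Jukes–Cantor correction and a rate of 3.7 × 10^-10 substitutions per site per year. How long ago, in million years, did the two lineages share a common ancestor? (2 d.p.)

298.14

p = 138/722 ≈ 0.191136.
d = −(3/4) ln(1 − 4p/3) = −0.75 ln(1 − 0.254848) = −0.75 ln(0.745152)
  = −0.75 × (-0.294167) = 0.220625 substitutions/site.
Under a molecular clock d = 2μt, so t = d/(2μ) = 0.220625 / (2 × 3.7 × 10^-10) = 298.14 million years.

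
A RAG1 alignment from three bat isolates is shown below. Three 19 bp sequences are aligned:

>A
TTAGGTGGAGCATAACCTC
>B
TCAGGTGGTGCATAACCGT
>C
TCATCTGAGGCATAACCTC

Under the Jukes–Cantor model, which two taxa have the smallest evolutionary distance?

A–B: 4/19 differ, p = 0.211, d = 0.247.
A–C: 5/19 differ, p = 0.263, d = 0.324.
B–C: 6/19 differ, p = 0.316, d = 0.410.
The smallest distance is between A and B.

A and B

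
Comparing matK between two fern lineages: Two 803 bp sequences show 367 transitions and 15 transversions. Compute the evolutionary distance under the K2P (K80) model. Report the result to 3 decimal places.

P = 367/803 ≈ 0.457036 and Q = 15/803 ≈ 0.01868.
Under the Kimura two-parameter model, d = −½ ln(1 − 2P − Q) − ¼ ln(1 − 2Q).
1 − 2P − Q = 0.067248, giving −½ ln(0.067248) = 1.349684.
1 − 2Q = 0.96264, giving −¼ ln(0.96264) = 0.009519.
d = 1.349684 + 0.009519 = 1.359203.

1.359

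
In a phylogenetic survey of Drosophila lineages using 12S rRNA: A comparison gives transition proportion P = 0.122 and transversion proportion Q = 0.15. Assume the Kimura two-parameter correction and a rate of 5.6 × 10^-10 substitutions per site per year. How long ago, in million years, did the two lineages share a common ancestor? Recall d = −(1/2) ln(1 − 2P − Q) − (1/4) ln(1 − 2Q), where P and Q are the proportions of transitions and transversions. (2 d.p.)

Under the Kimura two-parameter model, d = −½ ln(1 − 2P − Q) − ¼ ln(1 − 2Q).
1 − 2P − Q = 0.606, giving −½ ln(0.606) = 0.250438.
1 − 2Q = 0.7, giving −¼ ln(0.7) = 0.089169.
d = 0.250438 + 0.089169 = 0.339607.
Under a molecular clock d = 2μt, so t = d/(2μ) = 0.339607 / (2 × 5.6 × 10^-10) = 303.22 million years.

303.22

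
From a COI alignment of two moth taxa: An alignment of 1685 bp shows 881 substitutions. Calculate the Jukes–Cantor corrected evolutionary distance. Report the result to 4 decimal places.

0.8958

p = 881/1685 ≈ 0.522849.
d = −(3/4) ln(1 − 4p/3) = −0.75 ln(1 − 0.697132) = −0.75 ln(0.302868)
  = −0.75 × (-1.194458) = 0.895844 substitutions/site.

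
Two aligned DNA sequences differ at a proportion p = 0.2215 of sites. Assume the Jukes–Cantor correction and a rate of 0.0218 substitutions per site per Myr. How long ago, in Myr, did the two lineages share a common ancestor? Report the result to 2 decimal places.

6.02

d = −(3/4) ln(1 − 4p/3) = −0.75 ln(1 − 0.295333) = −0.75 ln(0.704667)
  = −0.75 × (-0.350030) = 0.262523 substitutions/site.
Under a molecular clock d = 2μt, so t = d/(2μ) = 0.262523 / (2 × 0.0218) = 6.02 Myr.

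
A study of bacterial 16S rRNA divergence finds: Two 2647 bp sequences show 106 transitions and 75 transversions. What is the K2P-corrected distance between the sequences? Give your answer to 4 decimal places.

0.0720

P = 106/2647 ≈ 0.040045 and Q = 75/2647 ≈ 0.028334.
Under the Kimura two-parameter model, d = −½ ln(1 − 2P − Q) − ¼ ln(1 − 2Q).
1 − 2P − Q = 0.891576, giving −½ ln(0.891576) = 0.057382.
1 − 2Q = 0.943332, giving −¼ ln(0.943332) = 0.014584.
d = 0.057382 + 0.014584 = 0.071966.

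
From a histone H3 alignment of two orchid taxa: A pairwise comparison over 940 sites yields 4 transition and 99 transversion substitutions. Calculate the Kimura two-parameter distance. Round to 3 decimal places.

0.120

P = 4/940 ≈ 0.004255 and Q = 99/940 ≈ 0.105319.
Under the Kimura two-parameter model, d = −½ ln(1 − 2P − Q) − ¼ ln(1 − 2Q).
1 − 2P − Q = 0.886171, giving −½ ln(0.886171) = 0.060423.
1 − 2Q = 0.789362, giving −¼ ln(0.789362) = 0.059133.
d = 0.060423 + 0.059133 = 0.119556.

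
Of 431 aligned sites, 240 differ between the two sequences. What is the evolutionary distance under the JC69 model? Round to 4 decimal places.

1.0174

p = 240/431 ≈ 0.556845.
d = −(3/4) ln(1 − 4p/3) = −0.75 ln(1 − 0.74246) = −0.75 ln(0.25754)
  = −0.75 × (-1.356580) = 1.017435 substitutions/site.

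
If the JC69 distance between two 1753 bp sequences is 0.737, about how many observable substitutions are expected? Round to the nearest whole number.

823

Invert JC69: p = (3/4)(1 − e^(−4d/3)) = 0.75 × (1 − e^(-0.982667)) = 0.75 × (1 − 0.374311) = 0.469267.
Expected differing sites = pL ≈ 0.469267 × 1753 = 822.625051 ≈ 823.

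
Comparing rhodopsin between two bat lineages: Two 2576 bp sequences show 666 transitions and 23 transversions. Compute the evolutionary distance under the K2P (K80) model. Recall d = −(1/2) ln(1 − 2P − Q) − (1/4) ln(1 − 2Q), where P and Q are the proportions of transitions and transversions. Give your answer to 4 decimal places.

P = 666/2576 ≈ 0.25854 and Q = 23/2576 ≈ 0.008929.
Under the Kimura two-parameter model, d = −½ ln(1 − 2P − Q) − ¼ ln(1 − 2Q).
1 − 2P − Q = 0.473991, giving −½ ln(0.473991) = 0.373283.
1 − 2Q = 0.982142, giving −¼ ln(0.982142) = 0.004505.
d = 0.373283 + 0.004505 = 0.377788.

0.3778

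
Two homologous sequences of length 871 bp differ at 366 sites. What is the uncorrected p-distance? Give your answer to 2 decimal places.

0.42

p = 366/871 = 0.420206… ≈ 0.42 (to 2 d.p.).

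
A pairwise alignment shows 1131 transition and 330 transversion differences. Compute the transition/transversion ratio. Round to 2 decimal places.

3.43

R = 1131/330 = 3.427272… ≈ 3.43 (to 2 d.p.).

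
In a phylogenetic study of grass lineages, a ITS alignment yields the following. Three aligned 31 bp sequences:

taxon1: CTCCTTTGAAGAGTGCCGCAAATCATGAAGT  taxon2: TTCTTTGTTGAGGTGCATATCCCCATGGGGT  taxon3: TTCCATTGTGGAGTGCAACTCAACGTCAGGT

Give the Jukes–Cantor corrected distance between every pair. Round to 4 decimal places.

d(taxon1,taxon2) = 0.9853, d(taxon1,taxon3) = 0.5445, d(taxon2,taxon3) = 0.6143

taxon1–taxon2: 17/31 sites differ → p ≈ 0.548387, d = −0.75 ln(1 − 0.731183) = 0.985293 ≈ 0.9853.
taxon1–taxon3: 12/31 sites differ → p ≈ 0.387097, d = −0.75 ln(1 − 0.516129) = 0.544453 ≈ 0.5445.
taxon2–taxon3: 13/31 sites differ → p ≈ 0.419355, d = −0.75 ln(1 − 0.55914) = 0.614271 ≈ 0.6143.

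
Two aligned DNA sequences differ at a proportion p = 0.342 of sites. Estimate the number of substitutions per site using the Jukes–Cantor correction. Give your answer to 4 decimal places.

d = −(3/4) ln(1 − 4p/3) = −0.75 ln(1 − 0.456) = −0.75 ln(0.544)
  = −0.75 × (-0.608806) = 0.456605 substitutions/site.

0.4566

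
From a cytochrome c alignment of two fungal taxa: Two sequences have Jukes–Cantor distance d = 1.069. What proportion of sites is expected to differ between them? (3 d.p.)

p = (3/4)(1 − e^(−4d/3)) = 0.75 × (1 − e^(-1.425333)) = 0.75 × (1 − 0.240428) = 0.569679.

0.570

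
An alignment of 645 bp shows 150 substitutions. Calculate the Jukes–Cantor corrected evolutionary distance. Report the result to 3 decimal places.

p = 150/645 ≈ 0.232558.
d = −(3/4) ln(1 − 4p/3) = −0.75 ln(1 − 0.310077) = −0.75 ln(0.689923)
  = −0.75 × (-0.371175) = 0.278381 substitutions/site.

0.278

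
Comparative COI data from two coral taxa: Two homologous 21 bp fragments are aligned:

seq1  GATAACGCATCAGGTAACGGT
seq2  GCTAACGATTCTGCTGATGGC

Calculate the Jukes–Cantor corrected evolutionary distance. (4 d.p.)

The sequences differ at 8 of 21 sites (2, 8, 9, 12, 14, 16, 18, 21), so p = 8/21 ≈ 0.380952.
d = −(3/4) ln(1 − 4p/3) = −0.75 ln(1 − 0.507936) = −0.75 ln(0.492064)
  = −0.75 × (-0.709146) = 0.531860 substitutions/site.

0.5319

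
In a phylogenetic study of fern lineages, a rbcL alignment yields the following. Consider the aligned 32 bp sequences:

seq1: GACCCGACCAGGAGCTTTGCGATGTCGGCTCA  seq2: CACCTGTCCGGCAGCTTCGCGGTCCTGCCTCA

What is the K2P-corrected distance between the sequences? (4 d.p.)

0.4725

Of 32 sites, 6 differences are transitions and 5 are transversions, so P = 6/32 = 0.1875 and Q = 5/32 = 0.15625.
Under the Kimura two-parameter model, d = −½ ln(1 − 2P − Q) − ¼ ln(1 − 2Q).
1 − 2P − Q = 0.46875, giving −½ ln(0.46875) = 0.378843.
1 − 2Q = 0.6875, giving −¼ ln(0.6875) = 0.093673.
d = 0.378843 + 0.093673 = 0.472516.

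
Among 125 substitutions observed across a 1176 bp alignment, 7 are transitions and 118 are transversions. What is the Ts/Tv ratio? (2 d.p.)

0.06

R = 7/118 = 0.059322… ≈ 0.06 (to 2 d.p.).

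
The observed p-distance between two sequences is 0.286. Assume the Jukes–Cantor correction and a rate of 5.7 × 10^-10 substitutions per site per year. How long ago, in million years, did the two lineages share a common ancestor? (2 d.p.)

d = −(3/4) ln(1 − 4p/3) = −0.75 ln(1 − 0.381333) = −0.75 ln(0.618667)
  = −0.75 × (-0.480188) = 0.360141 substitutions/site.
Under a molecular clock d = 2μt, so t = d/(2μ) = 0.360141 / (2 × 5.7 × 10^-10) = 315.91 million years.

315.91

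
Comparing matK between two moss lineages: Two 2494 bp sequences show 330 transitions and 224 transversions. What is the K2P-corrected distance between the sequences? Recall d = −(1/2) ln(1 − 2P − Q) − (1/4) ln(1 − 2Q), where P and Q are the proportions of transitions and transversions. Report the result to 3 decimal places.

P = 330/2494 ≈ 0.132318 and Q = 224/2494 ≈ 0.089816.
Under the Kimura two-parameter model, d = −½ ln(1 − 2P − Q) − ¼ ln(1 − 2Q).
1 − 2P − Q = 0.645548, giving −½ ln(0.645548) = 0.218828.
1 − 2Q = 0.820368, giving −¼ ln(0.820368) = 0.049501.
d = 0.218828 + 0.049501 = 0.268329.

0.268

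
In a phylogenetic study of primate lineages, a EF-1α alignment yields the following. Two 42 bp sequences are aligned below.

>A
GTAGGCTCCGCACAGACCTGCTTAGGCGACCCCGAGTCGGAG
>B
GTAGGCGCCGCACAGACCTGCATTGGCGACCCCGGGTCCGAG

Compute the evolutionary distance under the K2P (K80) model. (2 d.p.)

Of 42 sites, 1 differences are transitions and 4 are transversions, so P = 1/42 ≈ 0.02381 and Q = 4/42 ≈ 0.095238.
Under the Kimura two-parameter model, d = −½ ln(1 − 2P − Q) − ¼ ln(1 − 2Q).
1 − 2P − Q = 0.857142, giving −½ ln(0.857142) = 0.077076.
1 − 2Q = 0.809524, giving −¼ ln(0.809524) = 0.052827.
d = 0.077076 + 0.052827 = 0.129903.

0.13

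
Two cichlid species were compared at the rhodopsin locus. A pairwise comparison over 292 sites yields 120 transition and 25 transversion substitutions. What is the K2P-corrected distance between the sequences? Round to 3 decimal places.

P = 120/292 ≈ 0.410959 and Q = 25/292 ≈ 0.085616.
Under the Kimura two-parameter model, d = −½ ln(1 − 2P − Q) − ¼ ln(1 − 2Q).
1 − 2P − Q = 0.092466, giving −½ ln(0.092466) = 1.190457.
1 − 2Q = 0.828768, giving −¼ ln(0.828768) = 0.046954.
d = 1.190457 + 0.046954 = 1.237411.

1.237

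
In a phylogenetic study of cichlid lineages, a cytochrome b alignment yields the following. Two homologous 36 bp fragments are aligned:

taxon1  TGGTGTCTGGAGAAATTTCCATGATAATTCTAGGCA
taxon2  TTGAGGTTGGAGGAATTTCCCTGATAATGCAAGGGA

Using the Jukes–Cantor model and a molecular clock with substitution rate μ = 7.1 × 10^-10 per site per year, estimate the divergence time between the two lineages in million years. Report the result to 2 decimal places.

The sequences differ at 9 of 36 sites (2, 4, 6, 7, 13, 21, 29, 31, 35), so p = 9/36 = 0.25.
d = −(3/4) ln(1 − 4p/3) = −0.75 ln(1 − 0.333333) = −0.75 ln(0.666667)
  = −0.75 × (-0.405465) = 0.304099 substitutions/site.
Under a molecular clock d = 2μt, so t = d/(2μ) = 0.304099 / (2 × 7.1 × 10^-10) = 214.15 million years.

214.15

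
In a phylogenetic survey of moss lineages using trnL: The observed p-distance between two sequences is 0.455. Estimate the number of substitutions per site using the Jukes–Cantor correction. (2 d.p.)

d = −(3/4) ln(1 − 4p/3) = −0.75 ln(1 − 0.606667) = −0.75 ln(0.393333)
  = −0.75 × (-0.933099) = 0.699824 substitutions/site.

0.70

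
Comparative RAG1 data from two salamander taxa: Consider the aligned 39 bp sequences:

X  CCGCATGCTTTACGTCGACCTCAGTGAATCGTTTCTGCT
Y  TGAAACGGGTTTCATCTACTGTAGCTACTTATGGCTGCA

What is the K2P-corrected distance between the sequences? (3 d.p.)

Of 39 sites, 9 differences are transitions and 12 are transversions, so P = 9/39 ≈ 0.230769 and Q = 12/39 ≈ 0.307692.
Under the Kimura two-parameter model, d = −½ ln(1 − 2P − Q) − ¼ ln(1 − 2Q).
1 − 2P − Q = 0.23077, giving −½ ln(0.23077) = 0.733167.
1 − 2Q = 0.384616, giving −¼ ln(0.384616) = 0.238877.
d = 0.733167 + 0.238877 = 0.972044.

0.972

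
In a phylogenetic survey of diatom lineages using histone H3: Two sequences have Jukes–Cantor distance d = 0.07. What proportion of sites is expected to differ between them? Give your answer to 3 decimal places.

0.067

p = (3/4)(1 − e^(−4d/3)) = 0.75 × (1 − e^(-0.093333)) = 0.75 × (1 − 0.910890) = 0.066833.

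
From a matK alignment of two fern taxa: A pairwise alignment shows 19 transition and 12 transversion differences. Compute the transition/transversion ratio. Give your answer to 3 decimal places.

1.583

R = 19/12 = 1.583333… ≈ 1.583 (to 3 d.p.).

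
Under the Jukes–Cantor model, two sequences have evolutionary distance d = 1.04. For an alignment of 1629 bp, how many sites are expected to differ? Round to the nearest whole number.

916

Invert JC69: p = (3/4)(1 − e^(−4d/3)) = 0.75 × (1 − e^(-1.386667)) = 0.75 × (1 − 0.249907) = 0.562570.
Expected differing sites = pL ≈ 0.562570 × 1629 = 916.42653 ≈ 916.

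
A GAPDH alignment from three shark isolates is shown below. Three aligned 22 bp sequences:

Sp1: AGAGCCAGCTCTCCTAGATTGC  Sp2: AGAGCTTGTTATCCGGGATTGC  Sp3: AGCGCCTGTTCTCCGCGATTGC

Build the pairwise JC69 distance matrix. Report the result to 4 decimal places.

d(Sp1,Sp2) = 0.3390, d(Sp1,Sp3) = 0.2708, d(Sp2,Sp3) = 0.2082

Sp1–Sp2: 6/22 sites differ → p ≈ 0.272727, d = −0.75 ln(1 − 0.363636) = 0.338988 ≈ 0.3390.
Sp1–Sp3: 5/22 sites differ → p ≈ 0.227273, d = −0.75 ln(1 − 0.303031) = 0.270761 ≈ 0.2708.
Sp2–Sp3: 4/22 sites differ → p ≈ 0.181818, d = −0.75 ln(1 − 0.242424) = 0.208224 ≈ 0.2082.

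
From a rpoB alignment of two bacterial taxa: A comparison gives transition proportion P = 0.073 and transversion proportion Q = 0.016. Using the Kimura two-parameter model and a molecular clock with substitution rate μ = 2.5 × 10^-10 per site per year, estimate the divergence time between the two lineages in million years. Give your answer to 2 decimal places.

Under the Kimura two-parameter model, d = −½ ln(1 − 2P − Q) − ¼ ln(1 − 2Q).
1 − 2P − Q = 0.838, giving −½ ln(0.838) = 0.088369.
1 − 2Q = 0.968, giving −¼ ln(0.968) = 0.008131.
d = 0.088369 + 0.008131 = 0.096500.
Under a molecular clock d = 2μt, so t = d/(2μ) = 0.096500 / (2 × 2.5 × 10^-10) = 193.00 million years.

193.00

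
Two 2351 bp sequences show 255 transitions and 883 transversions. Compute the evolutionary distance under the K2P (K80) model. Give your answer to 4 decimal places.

0.7966

P = 255/2351 ≈ 0.108464 and Q = 883/2351 ≈ 0.375585.
Under the Kimura two-parameter model, d = −½ ln(1 − 2P − Q) − ¼ ln(1 − 2Q).
1 − 2P − Q = 0.407487, giving −½ ln(0.407487) = 0.448873.
1 − 2Q = 0.24883, giving −¼ ln(0.24883) = 0.347746.
d = 0.448873 + 0.347746 = 0.796619.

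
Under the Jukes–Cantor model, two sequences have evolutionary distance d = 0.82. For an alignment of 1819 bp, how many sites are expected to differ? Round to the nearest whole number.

Invert JC69: p = (3/4)(1 − e^(−4d/3)) = 0.75 × (1 − e^(-1.093333)) = 0.75 × (1 − 0.335098) = 0.498677.
Expected differing sites = pL ≈ 0.498677 × 1819 = 907.093463 ≈ 907.

907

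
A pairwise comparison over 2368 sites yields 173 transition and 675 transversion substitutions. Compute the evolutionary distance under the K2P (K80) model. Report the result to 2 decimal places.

0.49

P = 173/2368 ≈ 0.073057 and Q = 675/2368 ≈ 0.285051.
Under the Kimura two-parameter model, d = −½ ln(1 − 2P − Q) − ¼ ln(1 − 2Q).
1 − 2P − Q = 0.568835, giving −½ ln(0.568835) = 0.282082.
1 − 2Q = 0.429898, giving −¼ ln(0.429898) = 0.211052.
d = 0.282082 + 0.211052 = 0.493134.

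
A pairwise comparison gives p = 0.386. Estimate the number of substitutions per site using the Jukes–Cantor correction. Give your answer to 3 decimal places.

0.542

d = −(3/4) ln(1 − 4p/3) = −0.75 ln(1 − 0.514667) = −0.75 ln(0.485333)
  = −0.75 × (-0.722920) = 0.542190 substitutions/site.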